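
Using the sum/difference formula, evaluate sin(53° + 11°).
sin(53° + 11°) = sin 53° cos 11° + cos 53° sin 11° = 0.8988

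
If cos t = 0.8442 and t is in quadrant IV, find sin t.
sin t = -0.536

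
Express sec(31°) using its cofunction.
sec(31°) = csc(90° - 31°) = csc(59°)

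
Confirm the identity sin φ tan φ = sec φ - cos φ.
RHS = 1/cos φ - cos φ = (1 - cos²φ)/cos φ = sin²φ/cos φ = sin φ · (sin φ/cos φ) = sin φ tan φ = LHS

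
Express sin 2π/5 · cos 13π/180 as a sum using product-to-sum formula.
sin 2π/5 cos 13π/180 = (1/2)[sin(2π/5+13π/180) + sin(2π/5-13π/180)]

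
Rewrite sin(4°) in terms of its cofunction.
sin(4°) = cos(90° - 4°) = cos(86°)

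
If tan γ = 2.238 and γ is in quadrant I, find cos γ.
cos γ = 0.408 (using tan²γ + 1 = sec²γ)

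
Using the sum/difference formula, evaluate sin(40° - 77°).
sin(40° - 77°) = sin 40° cos 77° - cos 40° sin 77° = -0.6018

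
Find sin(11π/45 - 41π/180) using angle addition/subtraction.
sin(11π/45 - 41π/180) = sin 11π/45 cos 41π/180 - cos 11π/45 sin 41π/180 = 0.05234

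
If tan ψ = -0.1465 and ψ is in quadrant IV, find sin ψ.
sin ψ = -0.145 (using tan²ψ + 1 = sec²ψ)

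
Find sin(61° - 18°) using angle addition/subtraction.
sin(61° - 18°) = sin 61° cos 18° - cos 61° sin 18° = 0.682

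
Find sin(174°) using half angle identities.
sin(174°) = √((1 - cos 348°)/2) = 0.1045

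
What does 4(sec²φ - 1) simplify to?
4(sec²φ - 1) = 4(tan²φ) (using Pythagorean identity)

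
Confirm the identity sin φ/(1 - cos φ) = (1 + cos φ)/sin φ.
LHS = sin φ(1 + cos φ) / ((1 - cos φ)(1 + cos φ)) = sin φ(1 + cos φ) / (1 - cos²φ) = sin φ(1 + cos φ) / sin²φ = (1 + cos φ)/sin φ = RHS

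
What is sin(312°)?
sin(312°) = -0.7431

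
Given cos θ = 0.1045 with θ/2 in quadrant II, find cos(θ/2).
cos(θ/2) = ±√((1 + cos θ)/2); negative since θ/2 ∈ QII, so cos(θ/2) = -0.7431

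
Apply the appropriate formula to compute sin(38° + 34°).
sin(38° + 34°) = sin 38° cos 34° + cos 38° sin 34° = 0.9511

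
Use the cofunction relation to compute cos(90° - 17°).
cos(90° - 17°) = sin(17°) = 0.2924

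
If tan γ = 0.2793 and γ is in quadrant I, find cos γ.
cos γ = 0.9631 (using tan²γ + 1 = sec²γ)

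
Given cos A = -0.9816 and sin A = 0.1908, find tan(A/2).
tan(A/2) = sin A / (1 + cos A) = 10.37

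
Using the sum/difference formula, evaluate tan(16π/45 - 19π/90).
tan(16π/45 - 19π/90) = (tan 16π/45 - tan 19π/90)/(1 + tan 16π/45 tan 19π/90) = 0.4877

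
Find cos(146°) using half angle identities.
cos(146°) = -√((1 + cos 292°)/2) = -0.829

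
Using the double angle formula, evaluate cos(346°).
cos(346°) = cos²173° - sin²173° = 0.9703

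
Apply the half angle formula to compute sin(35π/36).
sin(35π/36) = √((1 - cos 35π/18)/2) = 0.08716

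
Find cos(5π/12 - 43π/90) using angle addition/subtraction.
cos(5π/12 - 43π/90) = cos 5π/12 cos 43π/90 + sin 5π/12 sin 43π/90 = 0.9816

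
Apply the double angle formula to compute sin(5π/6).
sin(5π/6) = 2 sin 5π/12 cos 5π/12 = 1/2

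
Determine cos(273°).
cos(273°) = 0.05234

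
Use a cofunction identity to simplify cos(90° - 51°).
cos(90° - 51°) = sin(51°)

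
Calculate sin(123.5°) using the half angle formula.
sin(123.5°) = √((1 - cos 247°)/2) = 0.8339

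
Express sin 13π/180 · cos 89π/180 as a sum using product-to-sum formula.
sin 13π/180 cos 89π/180 = (1/2)[sin(13π/180+89π/180) + sin(13π/180-89π/180)]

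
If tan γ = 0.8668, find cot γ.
cot γ = 1/tan γ = 1.154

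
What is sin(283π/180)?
sin(283π/180) = -0.9744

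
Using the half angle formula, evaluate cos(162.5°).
cos(162.5°) = -√((1 + cos 325°)/2) = -0.9537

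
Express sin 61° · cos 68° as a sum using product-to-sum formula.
sin 61° cos 68° = (1/2)[sin(61°+68°) + sin(61°-68°)]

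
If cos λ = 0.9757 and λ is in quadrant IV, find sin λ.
sin λ = -0.2191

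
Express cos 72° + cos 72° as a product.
cos 72° + cos 72° = 2 cos(72°) cos(0°)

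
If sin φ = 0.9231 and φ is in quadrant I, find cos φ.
cos φ = 0.3846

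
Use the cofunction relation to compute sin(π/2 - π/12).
sin(π/2 - π/12) = cos(π/12) = (√6+√2)/4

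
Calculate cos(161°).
cos(161°) = -0.9455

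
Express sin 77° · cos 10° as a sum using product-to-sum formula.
sin 77° cos 10° = (1/2)[sin(77°+10°) + sin(77°-10°)]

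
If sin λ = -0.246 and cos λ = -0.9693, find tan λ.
tan λ = sin λ / cos λ = 0.2538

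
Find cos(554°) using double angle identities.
cos(554°) = cos²277° - sin²277° = -0.9703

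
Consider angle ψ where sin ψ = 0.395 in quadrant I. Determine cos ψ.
cos ψ = √(1 - sin²ψ) = 0.9187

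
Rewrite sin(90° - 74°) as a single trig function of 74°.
sin(90° - 74°) = cos(74°)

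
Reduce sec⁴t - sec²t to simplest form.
sec⁴t - sec²t = tan⁴t + tan²t (using Pythagorean)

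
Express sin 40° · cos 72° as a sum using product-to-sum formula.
sin 40° cos 72° = (1/2)[sin(40°+72°) + sin(40°-72°)]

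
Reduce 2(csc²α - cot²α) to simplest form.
2(csc²α - cot²α) = 2 (using Pythagorean identity)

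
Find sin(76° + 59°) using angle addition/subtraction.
sin(76° + 59°) = sin 76° cos 59° + cos 76° sin 59° = √2/2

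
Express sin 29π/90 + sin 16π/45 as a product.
sin 29π/90 + sin 16π/45 = 2 sin(61π/180) cos(-π/60)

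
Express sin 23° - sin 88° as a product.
sin 23° - sin 88° = 2 cos(55.5°) sin(-32.5°)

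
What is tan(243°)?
tan(243°) = 1.963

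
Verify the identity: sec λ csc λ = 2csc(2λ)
RHS = 2/sin(2λ) = 2/(2 sin λ cos λ) = 1/(sin λ cos λ) = (1/cos λ)(1/sin λ) = sec λ csc λ = LHS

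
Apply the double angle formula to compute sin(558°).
sin(558°) = 2 sin 279° cos 279° = -0.309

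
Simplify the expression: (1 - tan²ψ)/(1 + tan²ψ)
(1 - tan²ψ)/(1 + tan²ψ) = cos(2ψ) (using Double angle)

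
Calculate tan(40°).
tan(40°) = 0.8391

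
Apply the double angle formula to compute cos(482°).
cos(482°) = 2cos²241° - 1 = -0.5299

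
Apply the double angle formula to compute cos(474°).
cos(474°) = cos²237° - sin²237° = -0.4067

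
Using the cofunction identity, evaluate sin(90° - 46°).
sin(90° - 46°) = cos(46°) = 0.6947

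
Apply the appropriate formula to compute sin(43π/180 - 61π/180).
sin(43π/180 - 61π/180) = sin 43π/180 cos 61π/180 - cos 43π/180 sin 61π/180 = -0.309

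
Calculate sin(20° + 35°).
sin(20° + 35°) = sin 20° cos 35° + cos 20° sin 35° = 0.8192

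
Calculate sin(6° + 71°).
sin(6° + 71°) = sin 6° cos 71° + cos 6° sin 71° = 0.9744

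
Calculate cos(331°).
cos(331°) = 0.8746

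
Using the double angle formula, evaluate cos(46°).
cos(46°) = cos²23° - sin²23° = 0.6947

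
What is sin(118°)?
sin(118°) = 0.8829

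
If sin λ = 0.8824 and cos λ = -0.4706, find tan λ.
tan λ = sin λ / cos λ = -1.875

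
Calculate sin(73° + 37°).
sin(73° + 37°) = sin 73° cos 37° + cos 73° sin 37° = 0.9397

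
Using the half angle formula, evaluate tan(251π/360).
tan(251π/360) = sin 251π/180 / (1 + cos 251π/180) = -1.402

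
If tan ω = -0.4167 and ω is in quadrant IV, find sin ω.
sin ω = -0.3846 (using tan²ω + 1 = sec²ω)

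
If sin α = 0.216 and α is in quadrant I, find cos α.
cos α = 0.9764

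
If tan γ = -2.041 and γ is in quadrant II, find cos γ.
cos γ = -0.44 (using tan²γ + 1 = sec²γ)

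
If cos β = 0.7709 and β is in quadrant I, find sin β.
sin β = 0.637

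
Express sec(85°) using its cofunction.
sec(85°) = csc(90° - 85°) = csc(5°)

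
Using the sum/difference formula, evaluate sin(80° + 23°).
sin(80° + 23°) = sin 80° cos 23° + cos 80° sin 23° = 0.9744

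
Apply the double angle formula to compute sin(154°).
sin(154°) = 2 sin 77° cos 77° = 0.4384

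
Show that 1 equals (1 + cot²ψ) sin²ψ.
RHS = csc²ψ · sin²ψ = (1/sin²ψ) · sin²ψ = 1 = LHS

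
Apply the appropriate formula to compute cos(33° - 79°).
cos(33° - 79°) = cos 33° cos 79° + sin 33° sin 79° = 0.6947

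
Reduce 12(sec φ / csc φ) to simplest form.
12(sec φ / csc φ) = 12(tan φ) (using Reciprocal identities)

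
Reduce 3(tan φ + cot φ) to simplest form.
3(tan φ + cot φ) = 3(sec φ csc φ) (using Quotient identities)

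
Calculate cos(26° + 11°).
cos(26° + 11°) = cos 26° cos 11° - sin 26° sin 11° = 0.7986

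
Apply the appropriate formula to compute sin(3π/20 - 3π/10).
sin(3π/20 - 3π/10) = sin 3π/20 cos 3π/10 - cos 3π/20 sin 3π/10 = -0.454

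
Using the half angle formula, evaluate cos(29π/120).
cos(29π/120) = √((1 + cos 29π/60)/2) = 0.7254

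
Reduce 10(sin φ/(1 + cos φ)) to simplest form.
10(sin φ/(1 + cos φ)) = 10(tan(φ/2)) (using Half angle)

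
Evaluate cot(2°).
cot(2°) = 28.64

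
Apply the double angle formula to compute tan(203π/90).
tan(203π/90) = 2 tan 203π/180 / (1 - tan²203π/180) = 1.036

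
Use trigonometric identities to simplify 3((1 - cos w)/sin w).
3((1 - cos w)/sin w) = 3(tan(w/2)) (using Half angle)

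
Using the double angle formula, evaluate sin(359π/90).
sin(359π/90) = 2 sin 359π/180 cos 359π/180 = -0.0349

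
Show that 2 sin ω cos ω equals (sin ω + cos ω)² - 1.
RHS = sin²ω + 2 sin ω cos ω + cos²ω - 1 = (sin²ω + cos²ω) + 2 sin ω cos ω - 1 = 1 + 2 sin ω cos ω - 1 = 2 sin ω cos ω = LHS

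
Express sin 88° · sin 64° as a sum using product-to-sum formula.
sin 88° sin 64° = (1/2)[cos(88°-64°) - cos(88°+64°)]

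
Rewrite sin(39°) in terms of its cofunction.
sin(39°) = cos(90° - 39°) = cos(51°)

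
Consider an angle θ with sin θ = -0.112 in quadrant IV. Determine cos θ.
cos θ = √(1 - sin²θ) = 0.9937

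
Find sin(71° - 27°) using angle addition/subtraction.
sin(71° - 27°) = sin 71° cos 27° - cos 71° sin 27° = 0.6947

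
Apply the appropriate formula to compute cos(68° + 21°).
cos(68° + 21°) = cos 68° cos 21° - sin 68° sin 21° = 0.01745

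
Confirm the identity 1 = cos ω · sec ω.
RHS = cos ω · (1/cos ω) = 1 = LHS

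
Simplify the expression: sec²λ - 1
sec²λ - 1 = tan²λ (using Pythagorean identity)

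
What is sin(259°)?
sin(259°) = -0.9816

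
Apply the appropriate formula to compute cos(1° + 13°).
cos(1° + 13°) = cos 1° cos 13° - sin 1° sin 13° = 0.9703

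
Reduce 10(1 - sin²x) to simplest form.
10(1 - sin²x) = 10(cos²x) (using Pythagorean identity)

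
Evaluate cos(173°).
cos(173°) = -0.9925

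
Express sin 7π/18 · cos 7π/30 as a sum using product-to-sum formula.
sin 7π/18 cos 7π/30 = (1/2)[sin(7π/18+7π/30) + sin(7π/18-7π/30)]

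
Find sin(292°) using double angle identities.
sin(292°) = 2 sin 146° cos 146° = -0.9272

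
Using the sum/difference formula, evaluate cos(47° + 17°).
cos(47° + 17°) = cos 47° cos 17° - sin 47° sin 17° = 0.4384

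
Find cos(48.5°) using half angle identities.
cos(48.5°) = √((1 + cos 97°)/2) = 0.6626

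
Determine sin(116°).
sin(116°) = 0.8988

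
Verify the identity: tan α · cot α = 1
LHS = (sin α/cos α) · (cos α/sin α) = 1 = RHS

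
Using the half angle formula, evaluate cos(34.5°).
cos(34.5°) = √((1 + cos 69°)/2) = 0.8241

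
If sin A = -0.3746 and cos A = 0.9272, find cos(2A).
cos(2A) = cos²A - sin²A = 0.7194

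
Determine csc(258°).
csc(258°) = -1.022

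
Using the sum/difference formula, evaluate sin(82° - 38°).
sin(82° - 38°) = sin 82° cos 38° - cos 82° sin 38° = 0.6947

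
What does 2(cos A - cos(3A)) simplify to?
2(cos A - cos(3A)) = 2(2 sin(2A) sin A) (using Sum-to-product)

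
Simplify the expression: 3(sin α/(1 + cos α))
3(sin α/(1 + cos α)) = 3(tan(α/2)) (using Half angle)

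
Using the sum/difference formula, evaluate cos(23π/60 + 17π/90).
cos(23π/60 + 17π/90) = cos 23π/60 cos 17π/90 - sin 23π/60 sin 17π/90 = -0.225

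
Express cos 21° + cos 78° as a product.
cos 21° + cos 78° = 2 cos(49.5°) cos(-28.5°)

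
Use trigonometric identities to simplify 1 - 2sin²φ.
1 - 2sin²φ = cos(2φ) (using Double angle)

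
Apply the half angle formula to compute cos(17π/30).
cos(17π/30) = -√((1 + cos 17π/15)/2) = -0.2079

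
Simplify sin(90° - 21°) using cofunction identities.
sin(90° - 21°) = cos(21°)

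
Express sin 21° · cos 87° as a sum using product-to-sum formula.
sin 21° cos 87° = (1/2)[sin(21°+87°) + sin(21°-87°)]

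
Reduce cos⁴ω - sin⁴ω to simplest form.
cos⁴ω - sin⁴ω = cos(2ω) (using Factoring + double angle)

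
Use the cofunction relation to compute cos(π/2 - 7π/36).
cos(π/2 - 7π/36) = sin(7π/36) = 0.5736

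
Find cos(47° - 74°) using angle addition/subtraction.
cos(47° - 74°) = cos 47° cos 74° + sin 47° sin 74° = 0.891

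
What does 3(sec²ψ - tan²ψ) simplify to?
3(sec²ψ - tan²ψ) = 3 (using Pythagorean identity)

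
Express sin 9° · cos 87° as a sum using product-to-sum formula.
sin 9° cos 87° = (1/2)[sin(9°+87°) + sin(9°-87°)]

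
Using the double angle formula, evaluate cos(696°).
cos(696°) = cos²348° - sin²348° = 0.9135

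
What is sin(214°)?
sin(214°) = -0.5592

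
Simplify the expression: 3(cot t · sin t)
3(cot t · sin t) = 3(cos t) (using Quotient identity)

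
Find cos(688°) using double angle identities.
cos(688°) = cos²344° - sin²344° = 0.848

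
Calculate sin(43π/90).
sin(43π/90) = 0.9976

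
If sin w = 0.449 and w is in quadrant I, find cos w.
cos w = 0.8935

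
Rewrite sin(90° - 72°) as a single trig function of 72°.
sin(90° - 72°) = cos(72°)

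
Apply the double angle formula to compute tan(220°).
tan(220°) = 2 tan 110° / (1 - tan²110°) = 0.8391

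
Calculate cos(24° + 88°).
cos(24° + 88°) = cos 24° cos 88° - sin 24° sin 88° = -0.3746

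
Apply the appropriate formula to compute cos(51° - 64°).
cos(51° - 64°) = cos 51° cos 64° + sin 51° sin 64° = 0.9744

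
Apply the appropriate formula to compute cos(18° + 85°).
cos(18° + 85°) = cos 18° cos 85° - sin 18° sin 85° = -0.225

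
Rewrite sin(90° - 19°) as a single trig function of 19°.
sin(90° - 19°) = cos(19°)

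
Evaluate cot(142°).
cot(142°) = -1.28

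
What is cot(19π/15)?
cot(19π/15) = 0.9004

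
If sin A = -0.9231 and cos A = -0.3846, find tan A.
tan A = sin A / cos A = 2.4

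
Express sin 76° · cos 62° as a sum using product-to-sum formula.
sin 76° cos 62° = (1/2)[sin(76°+62°) + sin(76°-62°)]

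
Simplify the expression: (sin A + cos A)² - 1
(sin A + cos A)² - 1 = sin(2A) (using Pythagorean + double angle)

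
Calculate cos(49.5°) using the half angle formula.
cos(49.5°) = √((1 + cos 99°)/2) = 0.6494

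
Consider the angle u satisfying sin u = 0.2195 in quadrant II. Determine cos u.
cos u = ±√(1 - sin²u) = -0.9756 (negative in QII)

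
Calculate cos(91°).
cos(91°) = -0.01745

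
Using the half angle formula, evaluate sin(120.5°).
sin(120.5°) = √((1 - cos 241°)/2) = 0.8616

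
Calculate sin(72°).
sin(72°) = 0.9511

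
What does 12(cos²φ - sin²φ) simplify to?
12(cos²φ - sin²φ) = 12(cos(2φ)) (using Double angle)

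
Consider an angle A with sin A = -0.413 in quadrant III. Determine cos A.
cos A = ±√(1 - sin²A) = -0.9107 (negative in QIII)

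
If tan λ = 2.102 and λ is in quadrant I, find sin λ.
sin λ = 0.903 (using tan²λ + 1 = sec²λ)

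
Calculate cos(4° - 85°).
cos(4° - 85°) = cos 4° cos 85° + sin 4° sin 85° = 0.1564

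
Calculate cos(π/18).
cos(π/18) = 0.9848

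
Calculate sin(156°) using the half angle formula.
sin(156°) = √((1 - cos 312°)/2) = 0.4067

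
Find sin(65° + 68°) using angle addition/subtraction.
sin(65° + 68°) = sin 65° cos 68° + cos 65° sin 68° = 0.7314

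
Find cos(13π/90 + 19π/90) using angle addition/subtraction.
cos(13π/90 + 19π/90) = cos 13π/90 cos 19π/90 - sin 13π/90 sin 19π/90 = 0.4384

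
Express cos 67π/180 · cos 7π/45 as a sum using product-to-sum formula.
cos 67π/180 cos 7π/45 = (1/2)[cos(67π/180-7π/45) + cos(67π/180+7π/45)]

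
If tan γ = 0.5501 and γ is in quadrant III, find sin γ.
sin γ = -0.482 (using tan²γ + 1 = sec²γ)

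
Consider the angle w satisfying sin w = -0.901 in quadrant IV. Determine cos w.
cos w = √(1 - sin²w) = 0.4338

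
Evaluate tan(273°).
tan(273°) = -19.08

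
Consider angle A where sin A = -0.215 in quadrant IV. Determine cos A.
cos A = √(1 - sin²A) = 0.9766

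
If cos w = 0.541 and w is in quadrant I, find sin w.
sin w = 0.841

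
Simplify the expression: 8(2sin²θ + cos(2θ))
8(2sin²θ + cos(2θ)) = 8 (using Double angle)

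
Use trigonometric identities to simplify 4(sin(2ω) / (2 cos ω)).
4(sin(2ω) / (2 cos ω)) = 4(sin ω) (using Double angle)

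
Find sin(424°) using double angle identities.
sin(424°) = 2 sin 212° cos 212° = 0.8988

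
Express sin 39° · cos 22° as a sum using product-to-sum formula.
sin 39° cos 22° = (1/2)[sin(39°+22°) + sin(39°-22°)]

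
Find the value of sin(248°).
sin(248°) = -0.9272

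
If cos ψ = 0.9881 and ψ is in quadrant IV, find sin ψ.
sin ψ = -0.1538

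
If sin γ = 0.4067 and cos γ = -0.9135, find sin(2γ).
sin(2γ) = 2 sin γ cos γ = -0.743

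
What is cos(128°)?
cos(128°) = -0.6157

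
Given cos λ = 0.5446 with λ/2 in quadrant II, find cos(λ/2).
cos(λ/2) = ±√((1 + cos λ)/2); negative since λ/2 ∈ QII, so cos(λ/2) = -0.8788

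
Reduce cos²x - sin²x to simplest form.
cos²x - sin²x = cos(2x) (using Double angle)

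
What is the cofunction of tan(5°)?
tan(5°) = cot(90° - 5°) = cot(85°)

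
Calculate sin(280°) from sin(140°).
sin(280°) = 2 sin 140° cos 140° = -0.9848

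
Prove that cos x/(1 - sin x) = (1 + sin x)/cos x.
RHS = (1 + sin x)(1 - sin x) / (cos x(1 - sin x)) = (1 - sin²x) / (cos x(1 - sin x)) = cos²x / (cos x(1 - sin x)) = cos x/(1 - sin x) = LHS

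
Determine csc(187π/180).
csc(187π/180) = -8.206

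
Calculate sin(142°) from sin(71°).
sin(142°) = 2 sin 71° cos 71° = 0.6157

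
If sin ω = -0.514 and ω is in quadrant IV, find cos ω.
cos ω = 0.8578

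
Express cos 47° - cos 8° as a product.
cos 47° - cos 8° = -2 sin(27.5°) sin(19.5°)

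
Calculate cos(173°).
cos(173°) = -0.9925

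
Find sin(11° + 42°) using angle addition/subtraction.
sin(11° + 42°) = sin 11° cos 42° + cos 11° sin 42° = 0.7986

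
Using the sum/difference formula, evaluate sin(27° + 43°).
sin(27° + 43°) = sin 27° cos 43° + cos 27° sin 43° = 0.9397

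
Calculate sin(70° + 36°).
sin(70° + 36°) = sin 70° cos 36° + cos 70° sin 36° = 0.9613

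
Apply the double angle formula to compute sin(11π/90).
sin(11π/90) = 2 sin 11π/180 cos 11π/180 = 0.3746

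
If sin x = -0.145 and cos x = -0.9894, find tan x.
tan x = sin x / cos x = 0.1466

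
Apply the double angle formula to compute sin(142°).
sin(142°) = 2 sin 71° cos 71° = 0.6157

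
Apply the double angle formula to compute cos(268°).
cos(268°) = cos²134° - sin²134° = -0.0349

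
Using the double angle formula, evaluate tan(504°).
tan(504°) = 2 tan 252° / (1 - tan²252°) = -0.7265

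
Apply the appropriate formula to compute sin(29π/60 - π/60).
sin(29π/60 - π/60) = sin 29π/60 cos π/60 - cos 29π/60 sin π/60 = 0.9945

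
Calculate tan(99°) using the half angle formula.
tan(99°) = sin 198° / (1 + cos 198°) = -6.314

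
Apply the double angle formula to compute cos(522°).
cos(522°) = cos²261° - sin²261° = -0.9511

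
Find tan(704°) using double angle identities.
tan(704°) = 2 tan 352° / (1 - tan²352°) = -0.2867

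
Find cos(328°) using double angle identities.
cos(328°) = cos²164° - sin²164° = 0.848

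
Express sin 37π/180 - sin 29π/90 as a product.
sin 37π/180 - sin 29π/90 = 2 cos(19π/72) sin(-7π/120)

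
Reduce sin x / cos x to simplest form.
sin x / cos x = tan x (using Quotient identity)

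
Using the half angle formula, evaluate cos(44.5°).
cos(44.5°) = √((1 + cos 89°)/2) = 0.7133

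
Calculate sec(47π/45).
sec(47π/45) = -1.01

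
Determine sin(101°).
sin(101°) = 0.9816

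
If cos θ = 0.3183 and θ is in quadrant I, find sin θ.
sin θ = 0.948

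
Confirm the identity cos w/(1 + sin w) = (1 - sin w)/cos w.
RHS = (1 - sin w)(1 + sin w) / (cos w(1 + sin w)) = (1 - sin²w) / (cos w(1 + sin w)) = cos²w / (cos w(1 + sin w)) = cos w/(1 + sin w) = LHS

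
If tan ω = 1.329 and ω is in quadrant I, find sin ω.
sin ω = 0.7991 (using tan²ω + 1 = sec²ω)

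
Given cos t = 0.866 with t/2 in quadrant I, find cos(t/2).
cos(t/2) = ±√((1 + cos t)/2); positive since t/2 ∈ QI, so cos(t/2) = 0.9659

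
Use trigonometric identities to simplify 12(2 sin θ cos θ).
12(2 sin θ cos θ) = 12(sin(2θ)) (using Double angle)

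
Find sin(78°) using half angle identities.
sin(78°) = √((1 - cos 156°)/2) = 0.9781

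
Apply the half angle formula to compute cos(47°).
cos(47°) = √((1 + cos 94°)/2) = 0.682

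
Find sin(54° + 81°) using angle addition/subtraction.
sin(54° + 81°) = sin 54° cos 81° + cos 54° sin 81° = √2/2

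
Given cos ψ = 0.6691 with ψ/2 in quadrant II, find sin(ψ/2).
sin(ψ/2) = ±√((1 - cos ψ)/2); positive since ψ/2 ∈ QII, so sin(ψ/2) = 0.4068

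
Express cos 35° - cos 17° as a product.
cos 35° - cos 17° = -2 sin(26°) sin(9°)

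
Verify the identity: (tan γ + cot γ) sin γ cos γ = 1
LHS = (sin γ/cos γ + cos γ/sin γ) sin γ cos γ = ((sin²γ + cos²γ)/(sin γ cos γ)) · sin γ cos γ = sin²γ + cos²γ = 1 = RHS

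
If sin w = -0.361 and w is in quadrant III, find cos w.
cos w = -0.9326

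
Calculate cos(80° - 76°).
cos(80° - 76°) = cos 80° cos 76° + sin 80° sin 76° = 0.9976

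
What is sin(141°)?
sin(141°) = 0.6293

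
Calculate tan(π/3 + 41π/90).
tan(π/3 + 41π/90) = (tan π/3 + tan 41π/90)/(1 - tan π/3 tan 41π/90) = -0.7813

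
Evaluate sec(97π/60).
sec(97π/60) = 2.79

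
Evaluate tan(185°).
tan(185°) = 0.08749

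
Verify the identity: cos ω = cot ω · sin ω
RHS = (cos ω/sin ω) · sin ω = cos ω = LHS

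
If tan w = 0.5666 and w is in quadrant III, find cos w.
cos w = -0.87 (using tan²w + 1 = sec²w)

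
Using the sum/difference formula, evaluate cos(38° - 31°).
cos(38° - 31°) = cos 38° cos 31° + sin 38° sin 31° = 0.9925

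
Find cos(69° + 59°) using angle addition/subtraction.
cos(69° + 59°) = cos 69° cos 59° - sin 69° sin 59° = -0.6157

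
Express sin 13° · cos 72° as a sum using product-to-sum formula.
sin 13° cos 72° = (1/2)[sin(13°+72°) + sin(13°-72°)]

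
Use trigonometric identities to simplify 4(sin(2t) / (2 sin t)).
4(sin(2t) / (2 sin t)) = 4(cos t) (using Double angle)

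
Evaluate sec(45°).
sec(45°) = √2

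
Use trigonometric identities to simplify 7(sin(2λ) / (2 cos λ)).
7(sin(2λ) / (2 cos λ)) = 7(sin λ) (using Double angle)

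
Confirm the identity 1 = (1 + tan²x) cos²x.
RHS = sec²x · cos²x = (1/cos²x) · cos²x = 1 = LHS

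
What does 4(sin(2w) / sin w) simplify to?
4(sin(2w) / sin w) = 4(2 cos w) (using Double angle)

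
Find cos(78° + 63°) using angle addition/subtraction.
cos(78° + 63°) = cos 78° cos 63° - sin 78° sin 63° = -0.7771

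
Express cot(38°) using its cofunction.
cot(38°) = tan(90° - 38°) = tan(52°)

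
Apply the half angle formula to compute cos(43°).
cos(43°) = √((1 + cos 86°)/2) = 0.7314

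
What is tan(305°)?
tan(305°) = -1.428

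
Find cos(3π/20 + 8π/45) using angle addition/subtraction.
cos(3π/20 + 8π/45) = cos 3π/20 cos 8π/45 - sin 3π/20 sin 8π/45 = 0.515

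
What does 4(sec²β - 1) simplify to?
4(sec²β - 1) = 4(tan²β) (using Pythagorean identity)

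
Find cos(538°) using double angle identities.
cos(538°) = cos²269° - sin²269° = -0.9994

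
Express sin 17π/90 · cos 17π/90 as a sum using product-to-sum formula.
sin 17π/90 cos 17π/90 = (1/2)[sin(17π/90+17π/90) + sin(17π/90-17π/90)]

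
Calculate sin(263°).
sin(263°) = -0.9925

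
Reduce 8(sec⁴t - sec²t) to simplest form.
8(sec⁴t - sec²t) = 8(tan⁴t + tan²t) (using Pythagorean)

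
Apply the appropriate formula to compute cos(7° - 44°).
cos(7° - 44°) = cos 7° cos 44° + sin 7° sin 44° = 0.7986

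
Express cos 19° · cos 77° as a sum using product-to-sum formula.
cos 19° cos 77° = (1/2)[cos(19°-77°) + cos(19°+77°)]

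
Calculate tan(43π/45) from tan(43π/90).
tan(43π/45) = 2 tan 43π/90 / (1 - tan²43π/90) = -0.1405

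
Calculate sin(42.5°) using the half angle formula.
sin(42.5°) = √((1 - cos 85°)/2) = 0.6756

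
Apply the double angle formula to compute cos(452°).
cos(452°) = cos²226° - sin²226° = -0.0349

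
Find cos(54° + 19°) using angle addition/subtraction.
cos(54° + 19°) = cos 54° cos 19° - sin 54° sin 19° = 0.2924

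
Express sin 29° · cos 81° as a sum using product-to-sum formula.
sin 29° cos 81° = (1/2)[sin(29°+81°) + sin(29°-81°)]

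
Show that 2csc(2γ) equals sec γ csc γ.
LHS = 2/sin(2γ) = 2/(2 sin γ cos γ) = 1/(sin γ cos γ) = (1/cos γ)(1/sin γ) = sec γ csc γ = RHS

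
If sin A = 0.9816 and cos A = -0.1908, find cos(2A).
cos(2A) = cos²A - sin²A = -0.9271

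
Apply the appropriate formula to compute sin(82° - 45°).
sin(82° - 45°) = sin 82° cos 45° - cos 82° sin 45° = 0.6018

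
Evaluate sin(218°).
sin(218°) = -0.6157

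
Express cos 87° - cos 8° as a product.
cos 87° - cos 8° = -2 sin(47.5°) sin(39.5°)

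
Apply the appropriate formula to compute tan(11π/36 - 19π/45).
tan(11π/36 - 19π/45) = (tan 11π/36 - tan 19π/45)/(1 + tan 11π/36 tan 19π/45) = -0.3839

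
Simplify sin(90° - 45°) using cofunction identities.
sin(90° - 45°) = cos(45°)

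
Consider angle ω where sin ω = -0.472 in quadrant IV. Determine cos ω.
cos ω = √(1 - sin²ω) = 0.8816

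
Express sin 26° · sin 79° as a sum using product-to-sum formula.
sin 26° sin 79° = (1/2)[cos(26°-79°) - cos(26°+79°)]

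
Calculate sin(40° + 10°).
sin(40° + 10°) = sin 40° cos 10° + cos 40° sin 10° = 0.766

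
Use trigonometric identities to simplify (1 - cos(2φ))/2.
(1 - cos(2φ))/2 = sin²φ (using Power reduction)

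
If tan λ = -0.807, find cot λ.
cot λ = 1/tan λ = -1.239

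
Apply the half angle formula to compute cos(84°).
cos(84°) = √((1 + cos 168°)/2) = 0.1045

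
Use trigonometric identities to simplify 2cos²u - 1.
2cos²u - 1 = cos(2u) (using Double angle)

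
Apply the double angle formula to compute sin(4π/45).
sin(4π/45) = 2 sin 2π/45 cos 2π/45 = 0.2756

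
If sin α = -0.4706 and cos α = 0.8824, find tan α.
tan α = sin α / cos α = -0.5333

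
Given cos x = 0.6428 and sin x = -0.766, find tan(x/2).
tan(x/2) = sin x / (1 + cos x) = -0.4663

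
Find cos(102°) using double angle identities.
cos(102°) = cos²51° - sin²51° = -0.2079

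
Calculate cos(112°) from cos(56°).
cos(112°) = cos²56° - sin²56° = -0.3746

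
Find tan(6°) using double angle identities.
tan(6°) = 2 tan 3° / (1 - tan²3°) = 0.1051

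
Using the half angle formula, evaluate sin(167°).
sin(167°) = √((1 - cos 334°)/2) = 0.225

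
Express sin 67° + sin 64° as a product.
sin 67° + sin 64° = 2 sin(65.5°) cos(1.5°)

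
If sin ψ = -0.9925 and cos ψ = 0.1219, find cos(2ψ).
cos(2ψ) = cos²ψ - sin²ψ = -0.9702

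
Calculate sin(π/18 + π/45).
sin(π/18 + π/45) = sin π/18 cos π/45 + cos π/18 sin π/45 = 0.2419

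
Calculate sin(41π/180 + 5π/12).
sin(41π/180 + 5π/12) = sin 41π/180 cos 5π/12 + cos 41π/180 sin 5π/12 = 0.8988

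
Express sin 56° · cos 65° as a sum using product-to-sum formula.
sin 56° cos 65° = (1/2)[sin(56°+65°) + sin(56°-65°)]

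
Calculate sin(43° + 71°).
sin(43° + 71°) = sin 43° cos 71° + cos 43° sin 71° = 0.9135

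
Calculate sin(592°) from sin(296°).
sin(592°) = 2 sin 296° cos 296° = -0.788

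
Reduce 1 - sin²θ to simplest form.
1 - sin²θ = cos²θ (using Pythagorean identity)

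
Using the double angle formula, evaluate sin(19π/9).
sin(19π/9) = 2 sin 19π/18 cos 19π/18 = 0.342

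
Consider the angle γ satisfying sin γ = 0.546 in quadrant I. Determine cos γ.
cos γ = √(1 - sin²γ) = 0.8378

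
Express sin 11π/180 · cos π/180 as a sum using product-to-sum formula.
sin 11π/180 cos π/180 = (1/2)[sin(11π/180+π/180) + sin(11π/180-π/180)]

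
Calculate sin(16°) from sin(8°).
sin(16°) = 2 sin 8° cos 8° = 0.2756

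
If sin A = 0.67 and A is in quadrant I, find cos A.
cos A = 0.7424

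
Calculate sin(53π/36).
sin(53π/36) = -0.9962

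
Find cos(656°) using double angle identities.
cos(656°) = cos²328° - sin²328° = 0.4384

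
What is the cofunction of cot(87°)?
cot(87°) = tan(90° - 87°) = tan(3°)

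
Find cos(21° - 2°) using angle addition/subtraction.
cos(21° - 2°) = cos 21° cos 2° + sin 21° sin 2° = 0.9455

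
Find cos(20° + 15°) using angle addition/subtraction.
cos(20° + 15°) = cos 20° cos 15° - sin 20° sin 15° = 0.8192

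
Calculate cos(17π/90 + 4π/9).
cos(17π/90 + 4π/9) = cos 17π/90 cos 4π/9 - sin 17π/90 sin 4π/9 = -0.4067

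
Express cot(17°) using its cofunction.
cot(17°) = tan(90° - 17°) = tan(73°)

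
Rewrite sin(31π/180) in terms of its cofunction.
sin(31π/180) = cos(π/2 - 31π/180) = cos(59π/180)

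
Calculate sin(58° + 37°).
sin(58° + 37°) = sin 58° cos 37° + cos 58° sin 37° = 0.9962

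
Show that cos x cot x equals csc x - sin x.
RHS = 1/sin x - sin x = (1 - sin²x)/sin x = cos²x/sin x = cos x · (cos x/sin x) = cos x cot x = LHS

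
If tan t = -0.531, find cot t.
cot t = 1/tan t = -1.883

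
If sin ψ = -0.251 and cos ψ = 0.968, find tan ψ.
tan ψ = sin ψ / cos ψ = -0.2593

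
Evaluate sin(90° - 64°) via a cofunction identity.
sin(90° - 64°) = cos(64°) = 0.4384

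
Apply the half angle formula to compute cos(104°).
cos(104°) = -√((1 + cos 208°)/2) = -0.2419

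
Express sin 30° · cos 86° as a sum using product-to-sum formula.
sin 30° cos 86° = (1/2)[sin(30°+86°) + sin(30°-86°)]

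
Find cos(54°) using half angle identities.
cos(54°) = √((1 + cos 108°)/2) = 0.5878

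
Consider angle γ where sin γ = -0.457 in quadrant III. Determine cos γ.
cos γ = ±√(1 - sin²γ) = -0.8895 (negative in QIII)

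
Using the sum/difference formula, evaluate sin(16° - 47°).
sin(16° - 47°) = sin 16° cos 47° - cos 16° sin 47° = -0.515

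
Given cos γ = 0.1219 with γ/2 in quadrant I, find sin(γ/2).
sin(γ/2) = ±√((1 - cos γ)/2); positive since γ/2 ∈ QI, so sin(γ/2) = 0.6626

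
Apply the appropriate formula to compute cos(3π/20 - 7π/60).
cos(3π/20 - 7π/60) = cos 3π/20 cos 7π/60 + sin 3π/20 sin 7π/60 = 0.9945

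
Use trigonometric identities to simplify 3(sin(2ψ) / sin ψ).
3(sin(2ψ) / sin ψ) = 3(2 cos ψ) (using Double angle)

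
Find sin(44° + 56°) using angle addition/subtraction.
sin(44° + 56°) = sin 44° cos 56° + cos 44° sin 56° = 0.9848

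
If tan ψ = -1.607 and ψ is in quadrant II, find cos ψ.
cos ψ = -0.5283 (using tan²ψ + 1 = sec²ψ)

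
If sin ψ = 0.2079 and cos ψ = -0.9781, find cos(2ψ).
cos(2ψ) = cos²ψ - sin²ψ = 0.9135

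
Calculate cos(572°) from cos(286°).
cos(572°) = cos²286° - sin²286° = -0.848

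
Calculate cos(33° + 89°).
cos(33° + 89°) = cos 33° cos 89° - sin 33° sin 89° = -0.5299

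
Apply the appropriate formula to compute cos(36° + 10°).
cos(36° + 10°) = cos 36° cos 10° - sin 36° sin 10° = 0.6947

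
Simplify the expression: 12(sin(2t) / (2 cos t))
12(sin(2t) / (2 cos t)) = 12(sin t) (using Double angle)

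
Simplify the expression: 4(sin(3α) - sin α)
4(sin(3α) - sin α) = 4(2 cos(2α) sin α) (using Sum-to-product)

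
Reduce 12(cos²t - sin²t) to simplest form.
12(cos²t - sin²t) = 12(cos(2t)) (using Double angle)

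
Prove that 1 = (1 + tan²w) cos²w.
RHS = sec²w · cos²w = (1/cos²w) · cos²w = 1 = LHS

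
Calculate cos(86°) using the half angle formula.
cos(86°) = √((1 + cos 172°)/2) = 0.06976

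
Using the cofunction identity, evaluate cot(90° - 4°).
cot(90° - 4°) = tan(4°) = 0.06993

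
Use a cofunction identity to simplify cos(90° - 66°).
cos(90° - 66°) = sin(66°)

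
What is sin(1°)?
sin(1°) = 0.01745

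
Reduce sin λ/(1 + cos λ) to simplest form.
sin λ/(1 + cos λ) = tan(λ/2) (using Half angle)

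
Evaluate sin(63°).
sin(63°) = 0.891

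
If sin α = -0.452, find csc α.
csc α = 1/sin α = -2.212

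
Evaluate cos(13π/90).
cos(13π/90) = 0.8988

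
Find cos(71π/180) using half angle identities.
cos(71π/180) = √((1 + cos 71π/90)/2) = 0.3256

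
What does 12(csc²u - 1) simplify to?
12(csc²u - 1) = 12(cot²u) (using Pythagorean identity)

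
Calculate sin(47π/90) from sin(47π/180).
sin(47π/90) = 2 sin 47π/180 cos 47π/180 = 0.9976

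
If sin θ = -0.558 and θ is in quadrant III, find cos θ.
cos θ = -0.8298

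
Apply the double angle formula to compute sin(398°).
sin(398°) = 2 sin 199° cos 199° = 0.6157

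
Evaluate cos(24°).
cos(24°) = 0.9135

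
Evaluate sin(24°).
sin(24°) = 0.4067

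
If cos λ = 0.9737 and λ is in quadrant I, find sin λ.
sin λ = 0.2278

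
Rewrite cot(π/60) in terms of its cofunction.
cot(π/60) = tan(π/2 - π/60) = tan(29π/60)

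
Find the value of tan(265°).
tan(265°) = 11.43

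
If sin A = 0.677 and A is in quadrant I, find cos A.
cos A = 0.736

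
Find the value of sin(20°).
sin(20°) = 0.342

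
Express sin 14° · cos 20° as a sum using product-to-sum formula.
sin 14° cos 20° = (1/2)[sin(14°+20°) + sin(14°-20°)]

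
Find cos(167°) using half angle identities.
cos(167°) = -√((1 + cos 334°)/2) = -0.9744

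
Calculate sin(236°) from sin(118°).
sin(236°) = 2 sin 118° cos 118° = -0.829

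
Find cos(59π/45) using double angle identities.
cos(59π/45) = cos²59π/90 - sin²59π/90 = -0.5592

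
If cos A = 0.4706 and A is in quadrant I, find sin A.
sin A = 0.8823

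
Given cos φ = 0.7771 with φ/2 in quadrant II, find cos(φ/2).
cos(φ/2) = ±√((1 + cos φ)/2); negative since φ/2 ∈ QII, so cos(φ/2) = -0.9426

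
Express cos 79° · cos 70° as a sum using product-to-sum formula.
cos 79° cos 70° = (1/2)[cos(79°-70°) + cos(79°+70°)]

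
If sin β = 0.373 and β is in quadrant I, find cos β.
cos β = 0.9278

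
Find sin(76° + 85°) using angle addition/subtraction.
sin(76° + 85°) = sin 76° cos 85° + cos 76° sin 85° = 0.3256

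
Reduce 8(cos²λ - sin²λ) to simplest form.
8(cos²λ - sin²λ) = 8(cos(2λ)) (using Double angle)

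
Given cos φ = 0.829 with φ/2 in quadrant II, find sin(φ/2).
sin(φ/2) = ±√((1 - cos φ)/2); positive since φ/2 ∈ QII, so sin(φ/2) = 0.2924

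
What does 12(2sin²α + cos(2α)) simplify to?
12(2sin²α + cos(2α)) = 12 (using Double angle)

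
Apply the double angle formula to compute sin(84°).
sin(84°) = 2 sin 42° cos 42° = 0.9945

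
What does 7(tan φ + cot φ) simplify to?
7(tan φ + cot φ) = 7(sec φ csc φ) (using Quotient identities)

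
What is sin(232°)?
sin(232°) = -0.788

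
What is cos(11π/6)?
cos(11π/6) = √3/2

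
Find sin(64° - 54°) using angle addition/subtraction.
sin(64° - 54°) = sin 64° cos 54° - cos 64° sin 54° = 0.1736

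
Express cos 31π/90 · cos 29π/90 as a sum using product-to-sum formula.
cos 31π/90 cos 29π/90 = (1/2)[cos(31π/90-29π/90) + cos(31π/90+29π/90)]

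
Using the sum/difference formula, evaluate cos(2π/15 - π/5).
cos(2π/15 - π/5) = cos 2π/15 cos π/5 + sin 2π/15 sin π/5 = 0.9781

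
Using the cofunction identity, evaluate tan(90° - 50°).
tan(90° - 50°) = cot(50°) = 0.8391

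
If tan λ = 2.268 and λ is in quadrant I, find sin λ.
sin λ = 0.915 (using tan²λ + 1 = sec²λ)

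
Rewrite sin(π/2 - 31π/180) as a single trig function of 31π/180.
sin(π/2 - 31π/180) = cos(31π/180)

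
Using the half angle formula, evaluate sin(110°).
sin(110°) = √((1 - cos 220°)/2) = 0.9397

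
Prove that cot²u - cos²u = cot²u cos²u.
LHS = cos²u/sin²u - cos²u = cos²u(1/sin²u - 1) = cos²u · (1 - sin²u)/sin²u = cos²u · cos²u/sin²u = cos²u · cot²u = RHS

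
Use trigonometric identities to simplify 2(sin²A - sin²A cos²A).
2(sin²A - sin²A cos²A) = 2(sin⁴A) (using Factoring)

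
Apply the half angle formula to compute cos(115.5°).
cos(115.5°) = -√((1 + cos 231°)/2) = -0.4305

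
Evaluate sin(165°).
sin(165°) = (√6-√2)/4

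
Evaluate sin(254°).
sin(254°) = -0.9613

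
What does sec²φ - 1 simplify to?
sec²φ - 1 = tan²φ (using Pythagorean identity)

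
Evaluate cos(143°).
cos(143°) = -0.7986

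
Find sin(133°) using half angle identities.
sin(133°) = √((1 - cos 266°)/2) = 0.7314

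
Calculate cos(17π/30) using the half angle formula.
cos(17π/30) = -√((1 + cos 17π/15)/2) = -0.2079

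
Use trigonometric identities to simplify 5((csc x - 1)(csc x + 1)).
5((csc x - 1)(csc x + 1)) = 5(cot²x) (using Diff. of squares)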